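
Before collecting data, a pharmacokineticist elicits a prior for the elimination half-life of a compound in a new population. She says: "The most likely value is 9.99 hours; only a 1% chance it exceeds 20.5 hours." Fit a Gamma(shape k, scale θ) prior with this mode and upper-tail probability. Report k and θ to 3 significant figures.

Gamma(k,θ) with k>1 has mode (k−1)θ, so θ = 9.99/(k−1).
Need P(X < 20.5) = 0.99 with θ tied to k this way. Start at k = 2, θ = 9.99: P(X<20.5) ≈ 0.608.
Too low — raise k to concentrate. Iterating converges to k ≈ 10.5.
Then θ = 9.99/(10.5−1) ≈ 1.06.

k ≈ 10.5, θ ≈ 1.06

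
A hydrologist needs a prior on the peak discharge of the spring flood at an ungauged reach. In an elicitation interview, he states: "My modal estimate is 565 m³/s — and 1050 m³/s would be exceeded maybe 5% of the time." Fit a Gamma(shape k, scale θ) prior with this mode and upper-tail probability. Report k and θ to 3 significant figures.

k ≈ 8.25, θ ≈ 78

Gamma(k,θ) with k>1 has mode (k−1)θ, so θ = 565/(k−1).
Need P(X < 1050) = 0.95 with θ tied to k this way. Start at k = 2, θ = 565: P(X<1050) ≈ 0.554.
Too low — raise k to concentrate. Iterating converges to k ≈ 8.25.
Then θ = 565/(8.25−1) ≈ 78.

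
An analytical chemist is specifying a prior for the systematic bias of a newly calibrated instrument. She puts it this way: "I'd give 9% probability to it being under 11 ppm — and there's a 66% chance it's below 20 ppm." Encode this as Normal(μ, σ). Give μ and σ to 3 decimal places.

μ = 17.883, σ = 5.133

For Normal(μ,σ), the p-quantile is μ + z_p·σ. Here z_{0.09} = -1.341, z_{0.66} = 0.4125.
So 11 = μ − 1.341σ and 20 = μ + 0.4125σ.
Subtracting: σ = (20 − 11)/(0.4125 − (-1.341)) = 5.133.
Then μ = 11 − (-1.341)·5.133 = 17.883.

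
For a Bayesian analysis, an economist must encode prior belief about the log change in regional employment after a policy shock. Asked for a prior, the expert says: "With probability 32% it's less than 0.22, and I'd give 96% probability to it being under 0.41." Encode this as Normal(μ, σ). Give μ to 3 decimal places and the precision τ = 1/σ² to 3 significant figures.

μ = 0.260, τ = 136

The p-quantile of Normal(μ,σ) is μ + z_p·σ, with z_{0.32} = -0.4677 and z_{0.96} = 1.751.
Eliminate σ: μ = (z₂·x₁ − z₁·x₂)/(z₂ − z₁) = (1.751·0.22 − (-0.4677)·0.41)/2.218 = 0.260.
Then σ = (x₂ − x₁)/(z₂ − z₁) = (0.41 − 0.22)/2.218 = 0.086.
Precision τ = 1/σ² = 1/0.08565² = 136.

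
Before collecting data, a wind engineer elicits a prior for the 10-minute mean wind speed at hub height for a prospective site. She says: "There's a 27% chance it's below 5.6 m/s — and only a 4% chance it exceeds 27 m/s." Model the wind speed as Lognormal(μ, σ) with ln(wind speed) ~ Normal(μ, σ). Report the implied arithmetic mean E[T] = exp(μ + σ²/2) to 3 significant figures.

E[T] ≈ 10.5 m/s

If T ~ Lognormal(μ,σ) then ln T ~ Normal(μ,σ), so the p-quantile of ln T is μ + z_p·σ.
ln(5.6) = 1.723 and ln(27) = 3.296; z_{0.27} = -0.6128, z_{0.96} = 1.751.
σ = (3.296 − 1.723)/(1.751 − (-0.6128)) = 0.666.
μ = 1.723 − (-0.6128)·0.666 = 2.131.
E[T] = exp(μ + σ²/2) = exp(2.131 + 0.2215) = 10.5 m/s.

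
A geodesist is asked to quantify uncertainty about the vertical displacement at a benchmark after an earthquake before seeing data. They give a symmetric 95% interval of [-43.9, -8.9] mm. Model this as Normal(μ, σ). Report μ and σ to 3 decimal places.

μ = -26.400, σ = 8.929

A symmetric 95% interval runs μ ± z·σ with z = 1.96.
Half-width = 17.5, so σ = 17.5/1.96 = 8.929.
μ is the interval midpoint, -26.400.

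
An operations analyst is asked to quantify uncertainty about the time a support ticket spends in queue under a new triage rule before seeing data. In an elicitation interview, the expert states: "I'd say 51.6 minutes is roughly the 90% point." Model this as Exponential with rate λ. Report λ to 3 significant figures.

P(T < 51.6) = 1 − e^(−λ·51.6) = 0.9, so λ = −ln(1−0.9)/51.6 = −ln(0.1)/51.6 = 0.0446.

λ ≈ 0.0446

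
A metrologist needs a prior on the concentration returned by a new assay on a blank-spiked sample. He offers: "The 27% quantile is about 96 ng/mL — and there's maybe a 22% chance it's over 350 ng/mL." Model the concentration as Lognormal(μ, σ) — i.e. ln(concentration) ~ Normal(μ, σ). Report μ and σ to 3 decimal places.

μ ≈ 5.137, σ ≈ 0.934

If T ~ Lognormal(μ,σ) then ln T ~ Normal(μ,σ), so the p-quantile of ln T is μ + z_p·σ.
ln(96) = 4.564 and ln(350) = 5.858; z_{0.27} = -0.6128, z_{0.78} = 0.7722.
σ = (5.858 − 4.564)/(0.7722 − (-0.6128)) = 0.934.
μ = 4.564 − (-0.6128)·0.934 = 5.137.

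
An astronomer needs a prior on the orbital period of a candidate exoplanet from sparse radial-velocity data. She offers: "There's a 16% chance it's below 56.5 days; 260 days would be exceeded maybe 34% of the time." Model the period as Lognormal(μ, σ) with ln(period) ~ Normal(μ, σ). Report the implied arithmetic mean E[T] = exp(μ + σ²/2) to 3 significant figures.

If T ~ Lognormal(μ,σ) then ln T ~ Normal(μ,σ), so the p-quantile of ln T is μ + z_p·σ.
ln(56.5) = 4.034 and ln(260) = 5.561; z_{0.16} = -0.9945, z_{0.66} = 0.4125.
σ = (5.561 − 4.034)/(0.4125 − (-0.9945)) = 1.085.
μ = 4.034 − (-0.9945)·1.085 = 5.113.
E[T] = exp(μ + σ²/2) = exp(5.113 + 0.5886) = 299 days.

E[T] ≈ 299 days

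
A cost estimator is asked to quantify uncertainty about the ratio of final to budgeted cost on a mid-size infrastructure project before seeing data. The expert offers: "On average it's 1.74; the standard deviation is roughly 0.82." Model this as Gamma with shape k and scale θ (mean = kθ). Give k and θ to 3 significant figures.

For Gamma(k, scale θ): mean = kθ, variance = kθ², so CV = 1/√k.
CV = SD/mean = 0.82/1.74 = 0.4713, hence k = 1/CV² = 4.5.
Then θ = mean/k = 1.74/4.5 = 0.386.

k ≈ 4.5, θ ≈ 0.386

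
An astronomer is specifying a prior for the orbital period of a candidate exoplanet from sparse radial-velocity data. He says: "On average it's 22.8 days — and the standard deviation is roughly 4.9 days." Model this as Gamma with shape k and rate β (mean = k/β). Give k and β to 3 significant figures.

k ≈ 21.7, β ≈ 0.95

For Gamma(k, rate β): mean = k/β, variance = k/β², so CV = 1/√k.
CV = SD/mean = 4.9/22.8 = 0.2149, hence k = 1/CV² = 21.7.
Then β = k/mean = 21.7/22.8 = 0.95.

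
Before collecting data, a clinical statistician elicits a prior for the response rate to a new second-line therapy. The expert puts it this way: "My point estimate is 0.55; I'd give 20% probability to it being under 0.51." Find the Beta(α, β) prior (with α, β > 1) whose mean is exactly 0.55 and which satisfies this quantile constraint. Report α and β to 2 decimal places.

With mean 0.55 fixed, write α = 0.55s, β = 0.45s where s = α+β.
Need P(θ < 0.51) = 0.2 under Beta(0.55s, 0.45s). Normal approximation: (q−m)/√(m(1−m)/s) ≈ z_{0.2} = -0.842, so s ≈ 0.55·0.45·(-0.842)²/(0.51−0.55)² = 109.6.
At s = 109.6: P(θ<0.51) ≈ 0.200. Adjusting to match 0.2 gives s ≈ 109.22.
So α = 0.55·109.22 ≈ 60.07, β = 0.45·109.22 ≈ 49.15.

α ≈ 60.07, β ≈ 49.15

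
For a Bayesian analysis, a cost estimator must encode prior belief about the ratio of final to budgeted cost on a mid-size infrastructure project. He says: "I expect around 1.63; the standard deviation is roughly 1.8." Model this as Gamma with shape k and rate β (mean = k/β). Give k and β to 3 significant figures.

For Gamma(k, rate β): mean = k/β, variance = k/β², so CV = 1/√k.
CV = SD/mean = 1.8/1.63 = 1.104, hence k = 1/CV² = 0.82.
Then β = k/mean = 0.82/1.63 = 0.503.

k ≈ 0.82, β ≈ 0.503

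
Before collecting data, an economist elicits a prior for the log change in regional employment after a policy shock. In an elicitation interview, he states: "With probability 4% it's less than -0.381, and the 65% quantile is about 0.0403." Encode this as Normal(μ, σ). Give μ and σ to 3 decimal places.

μ = -0.036, σ = 0.197

The p-quantile of Normal(μ,σ) is μ + z_p·σ, with z_{0.04} = -1.751 and z_{0.65} = 0.3853.
Eliminate σ: μ = (z₂·x₁ − z₁·x₂)/(z₂ − z₁) = (0.3853·-0.381 − (-1.751)·0.0403)/2.136 = -0.036.
Then σ = (x₂ − x₁)/(z₂ − z₁) = (0.0403 − -0.381)/2.136 = 0.197.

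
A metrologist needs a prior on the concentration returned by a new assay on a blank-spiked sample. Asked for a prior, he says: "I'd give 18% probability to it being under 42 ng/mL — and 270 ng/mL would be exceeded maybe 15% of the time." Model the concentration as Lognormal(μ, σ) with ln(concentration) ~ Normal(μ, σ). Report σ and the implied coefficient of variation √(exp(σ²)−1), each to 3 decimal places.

If T ~ Lognormal(μ,σ) then ln T ~ Normal(μ,σ), so the p-quantile of ln T is μ + z_p·σ.
ln(42) = 3.738 and ln(270) = 5.598; z_{0.18} = -0.9154, z_{0.85} = 1.036.
σ = (5.598 − 3.738)/(1.036 − (-0.9154)) = 0.953.
μ = 3.738 − (-0.9154)·0.953 = 4.610.
CV = √(exp(σ²)−1) = √(exp(0.9089)−1) = 1.217.

σ ≈ 0.953, CV ≈ 1.217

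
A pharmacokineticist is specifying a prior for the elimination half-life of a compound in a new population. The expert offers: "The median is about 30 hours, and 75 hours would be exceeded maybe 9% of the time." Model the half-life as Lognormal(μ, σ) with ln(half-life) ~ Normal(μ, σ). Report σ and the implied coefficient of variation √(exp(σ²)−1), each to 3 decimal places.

If T ~ Lognormal(μ,σ) then ln T ~ Normal(μ,σ), so the p-quantile of ln T is μ + z_p·σ.
ln(30) = 3.401 and ln(75) = 4.317; z_{0.5} = 0, z_{0.91} = 1.341.
σ = (4.317 − 3.401)/(1.341 − (0)) = 0.683.
μ = 3.401 − (0)·0.683 = 3.401.
CV = √(exp(σ²)−1) = √(exp(0.4671)−1) = 0.772.

σ ≈ 0.683, CV ≈ 0.772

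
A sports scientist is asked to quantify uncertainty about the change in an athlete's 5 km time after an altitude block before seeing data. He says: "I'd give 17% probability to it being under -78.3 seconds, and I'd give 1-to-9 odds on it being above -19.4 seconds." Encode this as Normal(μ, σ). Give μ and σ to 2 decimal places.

μ = -53.16, σ = 26.35

For Normal(μ,σ), the p-quantile is μ + z_p·σ. Here z_{0.17} = -0.9542, z_{0.9} = 1.282.
So -78.3 = μ − 0.9542σ and -19.4 = μ + 1.282σ.
Subtracting: σ = (-19.4 − -78.3)/(1.282 − (-0.9542)) = 26.35.
Then μ = -78.3 − (-0.9542)·26.35 = -53.16.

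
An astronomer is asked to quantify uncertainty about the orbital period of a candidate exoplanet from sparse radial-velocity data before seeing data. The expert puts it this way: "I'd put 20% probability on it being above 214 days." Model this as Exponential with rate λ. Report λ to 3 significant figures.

P(T > 214.0) = e^(−λ·214.0) = 0.2, so λ = −ln(0.2)/214.0 = 0.00752.

λ ≈ 0.00752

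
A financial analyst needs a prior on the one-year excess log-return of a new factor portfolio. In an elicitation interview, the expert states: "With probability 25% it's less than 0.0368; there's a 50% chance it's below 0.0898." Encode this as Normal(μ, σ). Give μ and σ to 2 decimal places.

The p-quantile of Normal(μ,σ) is μ + z_p·σ, with z_{0.25} = -0.6745 and z_{0.5} = 0.
Eliminate σ: μ = (z₂·x₁ − z₁·x₂)/(z₂ − z₁) = (0·0.0368 − (-0.6745)·0.0898)/0.6745 = 0.09.
Then σ = (x₂ − x₁)/(z₂ − z₁) = (0.0898 − 0.0368)/0.6745 = 0.08.

μ = 0.09, σ = 0.08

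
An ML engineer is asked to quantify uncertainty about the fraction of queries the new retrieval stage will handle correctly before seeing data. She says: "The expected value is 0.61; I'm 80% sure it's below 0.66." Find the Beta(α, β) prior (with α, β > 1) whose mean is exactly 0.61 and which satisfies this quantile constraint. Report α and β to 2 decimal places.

α ≈ 41.67, β ≈ 26.64

With mean 0.61 fixed, write α = 0.61s, β = 0.39s where s = α+β.
Need P(θ < 0.66) = 0.8 under Beta(0.61s, 0.39s). Normal approximation: (q−m)/√(m(1−m)/s) ≈ z_{0.8} = 0.842, so s ≈ 0.61·0.39·(0.842)²/(0.66−0.61)² = 67.4.
At s = 67.4: P(θ<0.66) ≈ 0.798. Adjusting to match 0.8 gives s ≈ 68.31.
So α = 0.61·68.31 ≈ 41.67, β = 0.39·68.31 ≈ 26.64.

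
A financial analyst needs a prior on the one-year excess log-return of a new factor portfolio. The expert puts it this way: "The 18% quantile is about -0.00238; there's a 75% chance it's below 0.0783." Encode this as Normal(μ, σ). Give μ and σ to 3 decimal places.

The p-quantile of Normal(μ,σ) is μ + z_p·σ, with z_{0.18} = -0.9154 and z_{0.75} = 0.6745.
Eliminate σ: μ = (z₂·x₁ − z₁·x₂)/(z₂ − z₁) = (0.6745·-0.00238 − (-0.9154)·0.0783)/1.59 = 0.044.
Then σ = (x₂ − x₁)/(z₂ − z₁) = (0.0783 − -0.00238)/1.59 = 0.051.

μ = 0.044, σ = 0.051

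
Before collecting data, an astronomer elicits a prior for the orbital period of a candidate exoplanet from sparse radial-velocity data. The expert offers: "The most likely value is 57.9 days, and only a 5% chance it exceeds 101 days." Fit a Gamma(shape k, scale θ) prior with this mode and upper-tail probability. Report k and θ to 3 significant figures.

Gamma(k,θ) with k>1 has mode (k−1)θ, so θ = 57.9/(k−1).
Need P(X < 101) = 0.95 with θ tied to k this way. Start at k = 2, θ = 57.9: P(X<101) ≈ 0.520.
Too low — raise k to concentrate. Iterating converges to k ≈ 10.
Then θ = 57.9/(10−1) ≈ 6.42.

k ≈ 10, θ ≈ 6.42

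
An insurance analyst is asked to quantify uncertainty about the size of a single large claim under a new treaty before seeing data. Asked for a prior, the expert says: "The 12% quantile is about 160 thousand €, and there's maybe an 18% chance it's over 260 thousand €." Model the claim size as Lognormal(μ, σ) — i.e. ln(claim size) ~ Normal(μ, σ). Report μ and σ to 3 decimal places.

μ ≈ 5.348, σ ≈ 0.232

If T ~ Lognormal(μ,σ) then ln T ~ Normal(μ,σ), so the p-quantile of ln T is μ + z_p·σ.
ln(160) = 5.075 and ln(260) = 5.561; z_{0.12} = -1.175, z_{0.82} = 0.9154.
σ = (5.561 − 5.075)/(0.9154 − (-1.175)) = 0.232.
μ = 5.075 − (-1.175)·0.232 = 5.348.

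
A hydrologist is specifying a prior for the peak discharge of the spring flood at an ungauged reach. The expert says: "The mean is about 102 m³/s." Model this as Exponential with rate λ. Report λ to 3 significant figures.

Exponential mean = 1/λ, so λ = 1/102.0 = 0.0098.

λ ≈ 0.0098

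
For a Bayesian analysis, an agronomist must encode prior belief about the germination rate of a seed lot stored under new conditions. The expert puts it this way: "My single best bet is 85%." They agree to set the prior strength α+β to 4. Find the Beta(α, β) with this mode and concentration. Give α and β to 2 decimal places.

α = 2.70, β = 1.30

For α,β > 1 the Beta mode is (α−1)/(α+β−2). With α+β = 4, the mode is (α−1)/2.
Set (α−1)/2 = 0.85 → α = 1 + 0.85·2 = 2.70.
β = 4 − α = 1.30.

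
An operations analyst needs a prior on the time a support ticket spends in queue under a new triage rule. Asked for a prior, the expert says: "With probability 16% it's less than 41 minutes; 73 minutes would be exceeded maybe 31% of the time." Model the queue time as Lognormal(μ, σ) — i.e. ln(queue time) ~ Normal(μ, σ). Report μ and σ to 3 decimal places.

If T ~ Lognormal(μ,σ) then ln T ~ Normal(μ,σ), so the p-quantile of ln T is μ + z_p·σ.
ln(41) = 3.714 and ln(73) = 4.29; z_{0.16} = -0.9945, z_{0.69} = 0.4959.
σ = (4.29 − 3.714)/(0.4959 − (-0.9945)) = 0.387.
μ = 3.714 − (-0.9945)·0.387 = 4.099.

μ ≈ 4.099, σ ≈ 0.387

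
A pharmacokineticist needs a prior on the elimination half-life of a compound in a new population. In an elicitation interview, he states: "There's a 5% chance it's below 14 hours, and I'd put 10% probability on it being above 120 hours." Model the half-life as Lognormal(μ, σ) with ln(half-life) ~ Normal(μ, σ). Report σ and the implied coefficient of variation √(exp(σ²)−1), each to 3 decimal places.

If T ~ Lognormal(μ,σ) then ln T ~ Normal(μ,σ), so the p-quantile of ln T is μ + z_p·σ.
ln(14) = 2.639 and ln(120) = 4.787; z_{0.05} = -1.645, z_{0.9} = 1.282.
σ = (4.787 − 2.639)/(1.282 − (-1.645)) = 0.734.
μ = 2.639 − (-1.645)·0.734 = 3.847.
CV = √(exp(σ²)−1) = √(exp(0.5390)−1) = 0.845.

σ ≈ 0.734, CV ≈ 0.845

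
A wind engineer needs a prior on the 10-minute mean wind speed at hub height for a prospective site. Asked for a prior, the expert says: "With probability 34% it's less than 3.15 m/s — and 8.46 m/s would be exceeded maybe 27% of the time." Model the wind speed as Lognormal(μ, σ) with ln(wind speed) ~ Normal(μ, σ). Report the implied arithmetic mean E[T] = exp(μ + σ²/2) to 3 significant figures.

If T ~ Lognormal(μ,σ) then ln T ~ Normal(μ,σ), so the p-quantile of ln T is μ + z_p·σ.
ln(3.15) = 1.147 and ln(8.46) = 2.135; z_{0.34} = -0.4125, z_{0.73} = 0.6128.
σ = (2.135 − 1.147)/(0.6128 − (-0.4125)) = 0.964.
μ = 1.147 − (-0.4125)·0.964 = 1.545.
E[T] = exp(μ + σ²/2) = exp(1.545 + 0.4643) = 7.46 m/s.

E[T] ≈ 7.46 m/s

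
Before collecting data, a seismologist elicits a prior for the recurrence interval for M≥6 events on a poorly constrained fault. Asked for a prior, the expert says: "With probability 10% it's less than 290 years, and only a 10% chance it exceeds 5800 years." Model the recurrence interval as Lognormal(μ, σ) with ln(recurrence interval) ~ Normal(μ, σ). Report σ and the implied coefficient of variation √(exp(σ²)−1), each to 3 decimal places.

σ ≈ 1.169, CV ≈ 1.709

If T ~ Lognormal(μ,σ) then ln T ~ Normal(μ,σ), so the p-quantile of ln T is μ + z_p·σ.
ln(290) = 5.67 and ln(5800) = 8.666; z_{0.1} = -1.282, z_{0.9} = 1.282.
σ = (8.666 − 5.67)/(1.282 − (-1.282)) = 1.169.
μ = 5.67 − (-1.282)·1.169 = 7.168.
CV = √(exp(σ²)−1) = √(exp(1.3661)−1) = 1.709.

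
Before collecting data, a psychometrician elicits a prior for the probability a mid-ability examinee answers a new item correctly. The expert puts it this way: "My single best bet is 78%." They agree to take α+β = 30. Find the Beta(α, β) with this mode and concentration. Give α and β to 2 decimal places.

For α,β > 1 the Beta mode is (α−1)/(α+β−2). With α+β = 30, the mode is (α−1)/28.
Set (α−1)/28 = 0.78 → α = 1 + 0.78·28 = 22.84.
β = 30 − α = 7.16.

α = 22.84, β = 7.16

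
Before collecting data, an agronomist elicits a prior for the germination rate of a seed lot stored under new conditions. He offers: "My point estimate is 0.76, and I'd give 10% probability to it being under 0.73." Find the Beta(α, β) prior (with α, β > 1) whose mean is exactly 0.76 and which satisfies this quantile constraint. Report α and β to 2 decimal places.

With mean 0.76 fixed, write α = 0.76s, β = 0.24s where s = α+β.
Need P(θ < 0.73) = 0.1 under Beta(0.76s, 0.24s). Normal approximation: (q−m)/√(m(1−m)/s) ≈ z_{0.1} = -1.28, so s ≈ 0.76·0.24·(-1.28)²/(0.73−0.76)² = 332.9.
At s = 332.9: P(θ<0.73) ≈ 0.102. Adjusting to match 0.1 gives s ≈ 339.52.
So α = 0.76·339.52 ≈ 258.03, β = 0.24·339.52 ≈ 81.48.

α ≈ 258.03, β ≈ 81.48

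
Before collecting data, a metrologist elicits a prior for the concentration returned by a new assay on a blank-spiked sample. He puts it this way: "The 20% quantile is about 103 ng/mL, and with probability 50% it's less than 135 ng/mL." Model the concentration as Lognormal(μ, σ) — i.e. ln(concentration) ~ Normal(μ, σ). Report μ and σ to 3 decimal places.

μ ≈ 4.905, σ ≈ 0.321

If T ~ Lognormal(μ,σ) then ln T ~ Normal(μ,σ), so the p-quantile of ln T is μ + z_p·σ.
ln(103) = 4.635 and ln(135) = 4.905; z_{0.2} = -0.8416, z_{0.5} = 0.
σ = (4.905 − 4.635)/(0 − (-0.8416)) = 0.321.
μ = 4.635 − (-0.8416)·0.321 = 4.905.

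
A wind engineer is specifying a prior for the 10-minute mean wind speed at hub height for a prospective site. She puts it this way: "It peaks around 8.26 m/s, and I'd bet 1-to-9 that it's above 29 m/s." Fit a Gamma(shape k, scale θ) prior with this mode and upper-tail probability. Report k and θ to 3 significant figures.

Gamma(k,θ) with k>1 has mode (k−1)θ, so θ = 8.26/(k−1).
Need P(X < 29) = 0.9 with θ tied to k this way. Start at k = 2, θ = 8.26: P(X<29) ≈ 0.865.
Too low — raise k to concentrate. Iterating converges to k ≈ 2.19.
Then θ = 8.26/(2.19−1) ≈ 6.96.

k ≈ 2.19, θ ≈ 6.96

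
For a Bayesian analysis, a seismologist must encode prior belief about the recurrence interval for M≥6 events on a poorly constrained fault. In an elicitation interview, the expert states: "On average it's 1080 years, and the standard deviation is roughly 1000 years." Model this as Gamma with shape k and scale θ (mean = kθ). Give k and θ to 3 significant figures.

k ≈ 1.17, θ ≈ 926

For Gamma(k, scale θ): mean = kθ, variance = kθ², so CV = 1/√k.
CV = SD/mean = 1000/1080 = 0.9259, hence k = 1/CV² = 1.17.
Then θ = mean/k = 1080/1.17 = 926.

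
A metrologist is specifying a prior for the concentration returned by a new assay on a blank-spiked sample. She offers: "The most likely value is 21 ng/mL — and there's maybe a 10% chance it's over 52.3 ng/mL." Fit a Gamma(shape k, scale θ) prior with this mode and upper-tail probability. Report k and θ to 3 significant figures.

Gamma(k,θ) with k>1 has mode (k−1)θ, so θ = 21/(k−1).
Need P(X < 52.3) = 0.9 with θ tied to k this way. Start at k = 2, θ = 21: P(X<52.3) ≈ 0.711.
Too low — raise k to concentrate. Iterating converges to k ≈ 3.31.
Then θ = 21/(3.31−1) ≈ 9.1.

k ≈ 3.31, θ ≈ 9.1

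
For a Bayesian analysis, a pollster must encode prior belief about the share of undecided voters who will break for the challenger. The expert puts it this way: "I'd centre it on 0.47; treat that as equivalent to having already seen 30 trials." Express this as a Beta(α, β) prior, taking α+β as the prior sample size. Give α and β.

Under the effective-sample-size interpretation, Beta(α, β) has prior mean α/(α+β) and prior sample size α+β.
So α+β = 30 and α/(α+β) = 0.47, giving α = 0.47·30 = 14.1 and β = 30 − 14.1 = 15.9.

α = 14.1, β = 15.9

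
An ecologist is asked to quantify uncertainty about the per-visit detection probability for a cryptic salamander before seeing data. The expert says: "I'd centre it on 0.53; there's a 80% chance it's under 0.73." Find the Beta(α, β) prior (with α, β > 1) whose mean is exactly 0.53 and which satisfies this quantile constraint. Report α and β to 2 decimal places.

α ≈ 2.41, β ≈ 2.13

With mean 0.53 fixed, write α = 0.53s, β = 0.47s where s = α+β.
Need P(θ < 0.73) = 0.8 under Beta(0.53s, 0.47s). Normal approximation: (q−m)/√(m(1−m)/s) ≈ z_{0.8} = 0.842, so s ≈ 0.53·0.47·(0.842)²/(0.73−0.53)² = 4.4.
At s = 4.4: P(θ<0.73) ≈ 0.796. Adjusting to match 0.8 gives s ≈ 4.54.
So α = 0.53·4.54 ≈ 2.41, β = 0.47·4.54 ≈ 2.13.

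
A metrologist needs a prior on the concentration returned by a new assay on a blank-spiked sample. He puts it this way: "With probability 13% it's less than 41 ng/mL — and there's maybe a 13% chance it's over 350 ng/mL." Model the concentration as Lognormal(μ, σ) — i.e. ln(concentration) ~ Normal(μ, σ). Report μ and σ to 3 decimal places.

If T ~ Lognormal(μ,σ) then ln T ~ Normal(μ,σ), so the p-quantile of ln T is μ + z_p·σ.
ln(41) = 3.714 and ln(350) = 5.858; z_{0.13} = -1.126, z_{0.87} = 1.126.
σ = (5.858 − 3.714)/(1.126 − (-1.126)) = 0.952.
μ = 3.714 − (-1.126)·0.952 = 4.786.

μ ≈ 4.786, σ ≈ 0.952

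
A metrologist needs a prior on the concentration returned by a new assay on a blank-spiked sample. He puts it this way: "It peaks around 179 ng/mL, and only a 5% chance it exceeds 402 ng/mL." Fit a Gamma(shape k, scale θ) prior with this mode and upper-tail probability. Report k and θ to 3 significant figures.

k ≈ 5.2, θ ≈ 42.7

Gamma(k,θ) with k>1 has mode (k−1)θ, so θ = 179/(k−1).
Need P(X < 402) = 0.95 with θ tied to k this way. Start at k = 2, θ = 179: P(X<402) ≈ 0.656.
Too low — raise k to concentrate. Iterating converges to k ≈ 5.2.
Then θ = 179/(5.2−1) ≈ 42.7.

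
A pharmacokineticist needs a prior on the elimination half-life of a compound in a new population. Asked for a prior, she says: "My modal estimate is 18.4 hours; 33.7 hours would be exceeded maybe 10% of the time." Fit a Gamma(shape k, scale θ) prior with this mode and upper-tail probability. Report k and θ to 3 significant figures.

k ≈ 6.21, θ ≈ 3.53

Gamma(k,θ) with k>1 has mode (k−1)θ, so θ = 18.4/(k−1).
Need P(X < 33.7) = 0.9 with θ tied to k this way. Start at k = 2, θ = 18.4: P(X<33.7) ≈ 0.546.
Too low — raise k to concentrate. Iterating converges to k ≈ 6.21.
Then θ = 18.4/(6.21−1) ≈ 3.53.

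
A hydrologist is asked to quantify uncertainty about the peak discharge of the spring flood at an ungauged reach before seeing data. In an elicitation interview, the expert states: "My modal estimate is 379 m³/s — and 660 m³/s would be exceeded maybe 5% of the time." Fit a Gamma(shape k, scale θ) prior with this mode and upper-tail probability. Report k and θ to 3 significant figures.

k ≈ 10.1, θ ≈ 41.8

Gamma(k,θ) with k>1 has mode (k−1)θ, so θ = 379/(k−1).
Need P(X < 660) = 0.95 with θ tied to k this way. Start at k = 2, θ = 379: P(X<660) ≈ 0.520.
Too low — raise k to concentrate. Iterating converges to k ≈ 10.1.
Then θ = 379/(10.1−1) ≈ 41.8.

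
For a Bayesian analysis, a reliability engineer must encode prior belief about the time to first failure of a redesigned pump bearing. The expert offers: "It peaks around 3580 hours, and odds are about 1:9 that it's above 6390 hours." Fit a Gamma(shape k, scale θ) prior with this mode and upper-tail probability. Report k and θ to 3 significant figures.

k ≈ 6.67, θ ≈ 632

Gamma(k,θ) with k>1 has mode (k−1)θ, so θ = 3580/(k−1).
Need P(X < 6390) = 0.9 with θ tied to k this way. Start at k = 2, θ = 3580: P(X<6390) ≈ 0.533.
Too low — raise k to concentrate. Iterating converges to k ≈ 6.67.
Then θ = 3580/(6.67−1) ≈ 632.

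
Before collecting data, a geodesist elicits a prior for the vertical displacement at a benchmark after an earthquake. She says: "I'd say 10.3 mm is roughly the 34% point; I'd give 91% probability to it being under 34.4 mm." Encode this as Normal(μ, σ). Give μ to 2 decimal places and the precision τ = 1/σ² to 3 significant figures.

μ = 15.97, τ = 0.00529

The p-quantile of Normal(μ,σ) is μ + z_p·σ, with z_{0.34} = -0.4125 and z_{0.91} = 1.341.
Eliminate σ: μ = (z₂·x₁ − z₁·x₂)/(z₂ − z₁) = (1.341·10.3 − (-0.4125)·34.4)/1.753 = 15.97.
Then σ = (x₂ − x₁)/(z₂ − z₁) = (34.4 − 10.3)/1.753 = 13.75.
Precision τ = 1/σ² = 1/13.75² = 0.00529.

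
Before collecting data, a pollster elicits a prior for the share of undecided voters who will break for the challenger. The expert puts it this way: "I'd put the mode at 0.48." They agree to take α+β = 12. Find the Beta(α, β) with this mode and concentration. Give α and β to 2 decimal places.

α = 5.80, β = 6.20

For α,β > 1 the Beta mode is (α−1)/(α+β−2). With α+β = 12, the mode is (α−1)/10.
Set (α−1)/10 = 0.48 → α = 1 + 0.48·10 = 5.80.
β = 12 − α = 6.20.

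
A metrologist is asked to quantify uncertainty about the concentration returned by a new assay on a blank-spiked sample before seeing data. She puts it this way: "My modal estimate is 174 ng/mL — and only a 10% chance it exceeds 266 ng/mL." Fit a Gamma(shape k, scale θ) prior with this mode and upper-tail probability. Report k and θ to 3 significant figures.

Gamma(k,θ) with k>1 has mode (k−1)θ, so θ = 174/(k−1).
Need P(X < 266) = 0.9 with θ tied to k this way. Start at k = 2, θ = 174: P(X<266) ≈ 0.452.
Too low — raise k to concentrate. Iterating converges to k ≈ 11.4.
Then θ = 174/(11.4−1) ≈ 16.8.

k ≈ 11.4, θ ≈ 16.8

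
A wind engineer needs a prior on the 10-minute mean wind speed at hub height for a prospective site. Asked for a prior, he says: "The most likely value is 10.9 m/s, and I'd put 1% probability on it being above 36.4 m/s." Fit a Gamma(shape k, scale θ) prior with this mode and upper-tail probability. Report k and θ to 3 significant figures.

k ≈ 4.02, θ ≈ 3.61

Gamma(k,θ) with k>1 has mode (k−1)θ, so θ = 10.9/(k−1).
Need P(X < 36.4) = 0.99 with θ tied to k this way. Start at k = 2, θ = 10.9: P(X<36.4) ≈ 0.846.
Too low — raise k to concentrate. Iterating converges to k ≈ 4.02.
Then θ = 10.9/(4.02−1) ≈ 3.61.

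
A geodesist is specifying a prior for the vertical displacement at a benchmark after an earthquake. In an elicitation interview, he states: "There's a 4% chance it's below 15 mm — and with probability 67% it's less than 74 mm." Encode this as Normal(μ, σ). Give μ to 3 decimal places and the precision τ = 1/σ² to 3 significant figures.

For Normal(μ,σ), the p-quantile is μ + z_p·σ. Here z_{0.04} = -1.751, z_{0.67} = 0.4399.
So 15 = μ − 1.751σ and 74 = μ + 0.4399σ.
Subtracting: σ = (74 − 15)/(0.4399 − (-1.751)) = 26.933.
Then μ = 15 − (-1.751)·26.933 = 62.152.
Precision τ = 1/σ² = 1/26.93² = 0.00138.

μ = 62.152, τ = 0.00138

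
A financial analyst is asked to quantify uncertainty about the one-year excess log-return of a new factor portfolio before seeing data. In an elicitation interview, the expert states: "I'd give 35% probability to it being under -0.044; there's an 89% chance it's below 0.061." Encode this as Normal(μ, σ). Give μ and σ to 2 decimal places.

For Normal(μ,σ), the p-quantile is μ + z_p·σ. Here z_{0.35} = -0.3853, z_{0.89} = 1.227.
So -0.044 = μ − 0.3853σ and 0.061 = μ + 1.227σ.
Subtracting: σ = (0.061 − -0.044)/(1.227 − (-0.3853)) = 0.07.
Then μ = -0.044 − (-0.3853)·0.07 = -0.02.

μ = -0.02, σ = 0.07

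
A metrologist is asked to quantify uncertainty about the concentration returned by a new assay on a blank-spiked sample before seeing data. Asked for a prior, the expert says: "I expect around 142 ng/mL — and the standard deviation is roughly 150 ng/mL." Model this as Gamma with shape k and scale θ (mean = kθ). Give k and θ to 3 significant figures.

k ≈ 0.896, θ ≈ 158

For Gamma(k, scale θ): mean = kθ, variance = kθ², so CV = 1/√k.
CV = SD/mean = 150/142 = 1.056, hence k = 1/CV² = 0.896.
Then θ = mean/k = 142/0.896 = 158.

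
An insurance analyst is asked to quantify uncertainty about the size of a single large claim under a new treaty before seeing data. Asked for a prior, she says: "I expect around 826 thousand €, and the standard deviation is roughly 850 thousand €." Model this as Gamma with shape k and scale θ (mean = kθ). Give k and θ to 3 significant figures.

k ≈ 0.944, θ ≈ 875

For Gamma(k, scale θ): mean = kθ, variance = kθ², so CV = 1/√k.
CV = SD/mean = 850/826 = 1.029, hence k = 1/CV² = 0.944.
Then θ = mean/k = 826/0.944 = 875.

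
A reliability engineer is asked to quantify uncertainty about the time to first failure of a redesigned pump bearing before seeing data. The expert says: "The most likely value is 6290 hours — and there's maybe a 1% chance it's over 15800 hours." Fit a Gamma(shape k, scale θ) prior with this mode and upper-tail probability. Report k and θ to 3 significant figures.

k ≈ 6.53, θ ≈ 1140

Gamma(k,θ) with k>1 has mode (k−1)θ, so θ = 6290/(k−1).
Need P(X < 15800) = 0.99 with θ tied to k this way. Start at k = 2, θ = 6290: P(X<15800) ≈ 0.715.
Too low — raise k to concentrate. Iterating converges to k ≈ 6.53.
Then θ = 6290/(6.53−1) ≈ 1140.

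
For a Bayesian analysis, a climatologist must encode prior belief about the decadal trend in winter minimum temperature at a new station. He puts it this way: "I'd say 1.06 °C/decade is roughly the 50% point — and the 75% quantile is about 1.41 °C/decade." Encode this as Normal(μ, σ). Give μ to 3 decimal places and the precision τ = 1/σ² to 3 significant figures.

μ = 1.060, τ = 3.71

The p-quantile of Normal(μ,σ) is μ + z_p·σ, with z_{0.5} = 0 and z_{0.75} = 0.6745.
Eliminate σ: μ = (z₂·x₁ − z₁·x₂)/(z₂ − z₁) = (0.6745·1.06 − (0)·1.41)/0.6745 = 1.060.
Then σ = (x₂ − x₁)/(z₂ − z₁) = (1.41 − 1.06)/0.6745 = 0.519.
Precision τ = 1/σ² = 1/0.5189² = 3.71.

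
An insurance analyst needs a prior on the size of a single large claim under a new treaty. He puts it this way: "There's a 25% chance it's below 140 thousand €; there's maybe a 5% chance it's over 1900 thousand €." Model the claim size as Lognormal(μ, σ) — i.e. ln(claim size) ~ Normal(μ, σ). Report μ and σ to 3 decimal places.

μ ≈ 5.700, σ ≈ 1.124

If T ~ Lognormal(μ,σ) then ln T ~ Normal(μ,σ), so the p-quantile of ln T is μ + z_p·σ.
ln(140) = 4.942 and ln(1900) = 7.55; z_{0.25} = -0.6745, z_{0.95} = 1.645.
σ = (7.55 − 4.942)/(1.645 − (-0.6745)) = 1.124.
μ = 4.942 − (-0.6745)·1.124 = 5.700.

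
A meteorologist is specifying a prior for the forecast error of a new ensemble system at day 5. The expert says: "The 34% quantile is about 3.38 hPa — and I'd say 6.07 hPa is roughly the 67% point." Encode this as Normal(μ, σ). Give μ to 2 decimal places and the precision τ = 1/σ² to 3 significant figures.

μ = 4.68, τ = 0.1

The p-quantile of Normal(μ,σ) is μ + z_p·σ, with z_{0.34} = -0.4125 and z_{0.67} = 0.4399.
Eliminate σ: μ = (z₂·x₁ − z₁·x₂)/(z₂ − z₁) = (0.4399·3.38 − (-0.4125)·6.07)/0.8524 = 4.68.
Then σ = (x₂ − x₁)/(z₂ − z₁) = (6.07 − 3.38)/0.8524 = 3.16.
Precision τ = 1/σ² = 1/3.156² = 0.1.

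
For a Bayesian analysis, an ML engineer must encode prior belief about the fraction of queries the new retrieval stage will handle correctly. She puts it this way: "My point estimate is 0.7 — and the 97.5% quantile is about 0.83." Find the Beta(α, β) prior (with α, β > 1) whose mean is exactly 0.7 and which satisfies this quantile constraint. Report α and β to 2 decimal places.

With mean 0.7 fixed, write α = 0.7s, β = 0.3s where s = α+β.
Need P(θ < 0.83) = 0.975 under Beta(0.7s, 0.3s). Normal approximation: (q−m)/√(m(1−m)/s) ≈ z_{0.975} = 1.96, so s ≈ 0.7·0.3·(1.96)²/(0.83−0.7)² = 47.7.
At s = 47.7: P(θ<0.83) ≈ 0.984. Adjusting to match 0.975 gives s ≈ 39.86.
So α = 0.7·39.86 ≈ 27.90, β = 0.3·39.86 ≈ 11.96.

α ≈ 27.90, β ≈ 11.96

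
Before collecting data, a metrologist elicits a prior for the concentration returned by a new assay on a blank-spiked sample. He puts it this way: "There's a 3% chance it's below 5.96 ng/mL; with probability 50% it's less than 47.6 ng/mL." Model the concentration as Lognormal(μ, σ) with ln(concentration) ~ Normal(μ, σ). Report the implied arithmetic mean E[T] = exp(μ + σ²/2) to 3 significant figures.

If T ~ Lognormal(μ,σ) then ln T ~ Normal(μ,σ), so the p-quantile of ln T is μ + z_p·σ.
ln(5.96) = 1.785 and ln(47.6) = 3.863; z_{0.03} = -1.881, z_{0.5} = 0.
σ = (3.863 − 1.785)/(0 − (-1.881)) = 1.105.
μ = 1.785 − (-1.881)·1.105 = 3.863.
E[T] = exp(μ + σ²/2) = exp(3.863 + 0.6102) = 87.6 ng/mL.

E[T] ≈ 87.6 ng/mL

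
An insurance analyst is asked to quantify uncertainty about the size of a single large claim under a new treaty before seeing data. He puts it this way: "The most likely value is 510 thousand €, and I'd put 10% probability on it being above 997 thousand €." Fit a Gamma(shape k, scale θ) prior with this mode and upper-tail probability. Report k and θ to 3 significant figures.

Gamma(k,θ) with k>1 has mode (k−1)θ, so θ = 510/(k−1).
Need P(X < 997) = 0.9 with θ tied to k this way. Start at k = 2, θ = 510: P(X<997) ≈ 0.582.
Too low — raise k to concentrate. Iterating converges to k ≈ 5.26.
Then θ = 510/(5.26−1) ≈ 120.

k ≈ 5.26, θ ≈ 120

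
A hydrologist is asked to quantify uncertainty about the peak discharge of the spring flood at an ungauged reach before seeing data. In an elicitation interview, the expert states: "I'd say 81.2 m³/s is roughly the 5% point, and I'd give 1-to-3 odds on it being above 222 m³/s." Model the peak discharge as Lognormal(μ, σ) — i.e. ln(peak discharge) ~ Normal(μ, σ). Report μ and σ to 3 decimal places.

μ ≈ 5.110, σ ≈ 0.434

If T ~ Lognormal(μ,σ) then ln T ~ Normal(μ,σ), so the p-quantile of ln T is μ + z_p·σ.
ln(81.2) = 4.397 and ln(222) = 5.403; z_{0.05} = -1.645, z_{0.75} = 0.6745.
σ = (5.403 − 4.397)/(0.6745 − (-1.645)) = 0.434.
μ = 4.397 − (-1.645)·0.434 = 5.110.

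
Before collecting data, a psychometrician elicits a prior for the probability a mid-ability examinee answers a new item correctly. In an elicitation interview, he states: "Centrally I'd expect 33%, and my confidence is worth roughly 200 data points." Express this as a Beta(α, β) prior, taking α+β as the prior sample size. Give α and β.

α = 66, β = 134

Under the effective-sample-size interpretation, Beta(α, β) has prior mean α/(α+β) and prior sample size α+β.
So α+β = 200 and α/(α+β) = 0.33, giving α = 0.33·200 = 66 and β = 200 − 66 = 134.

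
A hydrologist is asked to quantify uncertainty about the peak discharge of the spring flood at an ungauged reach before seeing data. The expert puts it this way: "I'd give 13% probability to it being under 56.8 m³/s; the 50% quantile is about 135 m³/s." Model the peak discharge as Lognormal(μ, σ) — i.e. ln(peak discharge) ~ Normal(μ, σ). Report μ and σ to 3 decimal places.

μ ≈ 4.905, σ ≈ 0.769

If T ~ Lognormal(μ,σ) then ln T ~ Normal(μ,σ), so the p-quantile of ln T is μ + z_p·σ.
ln(56.8) = 4.04 and ln(135) = 4.905; z_{0.13} = -1.126, z_{0.5} = 0.
σ = (4.905 − 4.04)/(0 − (-1.126)) = 0.769.
μ = 4.04 − (-1.126)·0.769 = 4.905.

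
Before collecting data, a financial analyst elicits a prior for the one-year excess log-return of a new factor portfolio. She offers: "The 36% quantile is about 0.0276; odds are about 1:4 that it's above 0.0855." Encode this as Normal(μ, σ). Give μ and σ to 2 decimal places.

The p-quantile of Normal(μ,σ) is μ + z_p·σ, with z_{0.36} = -0.3585 and z_{0.8} = 0.8416.
Eliminate σ: μ = (z₂·x₁ − z₁·x₂)/(z₂ − z₁) = (0.8416·0.0276 − (-0.3585)·0.0855)/1.2 = 0.04.
Then σ = (x₂ − x₁)/(z₂ − z₁) = (0.0855 − 0.0276)/1.2 = 0.05.

μ = 0.04, σ = 0.05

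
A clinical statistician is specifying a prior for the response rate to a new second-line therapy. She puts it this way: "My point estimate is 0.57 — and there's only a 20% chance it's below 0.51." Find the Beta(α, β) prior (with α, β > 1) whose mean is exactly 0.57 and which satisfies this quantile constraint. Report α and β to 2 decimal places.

With mean 0.57 fixed, write α = 0.57s, β = 0.43s where s = α+β.
Need P(θ < 0.51) = 0.2 under Beta(0.57s, 0.43s). Normal approximation: (q−m)/√(m(1−m)/s) ≈ z_{0.2} = -0.842, so s ≈ 0.57·0.43·(-0.842)²/(0.51−0.57)² = 48.2.
At s = 48.2: P(θ<0.51) ≈ 0.199. Adjusting to match 0.2 gives s ≈ 47.90.
So α = 0.57·47.90 ≈ 27.30, β = 0.43·47.90 ≈ 20.60.

α ≈ 27.30, β ≈ 20.60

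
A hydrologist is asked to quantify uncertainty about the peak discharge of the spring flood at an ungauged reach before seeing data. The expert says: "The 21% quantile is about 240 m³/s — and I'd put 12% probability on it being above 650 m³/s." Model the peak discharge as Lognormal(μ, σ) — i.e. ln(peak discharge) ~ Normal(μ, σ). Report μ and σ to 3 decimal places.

μ ≈ 5.886, σ ≈ 0.503

If T ~ Lognormal(μ,σ) then ln T ~ Normal(μ,σ), so the p-quantile of ln T is μ + z_p·σ.
ln(240) = 5.481 and ln(650) = 6.477; z_{0.21} = -0.8064, z_{0.88} = 1.175.
σ = (6.477 − 5.481)/(1.175 − (-0.8064)) = 0.503.
μ = 5.481 − (-0.8064)·0.503 = 5.886.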